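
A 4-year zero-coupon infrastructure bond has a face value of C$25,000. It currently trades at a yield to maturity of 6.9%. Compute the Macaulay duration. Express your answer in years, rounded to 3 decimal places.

A zero-coupon bond has a single cash flow at maturity, so its Macaulay duration equals its maturity: 4 years.

4.000 years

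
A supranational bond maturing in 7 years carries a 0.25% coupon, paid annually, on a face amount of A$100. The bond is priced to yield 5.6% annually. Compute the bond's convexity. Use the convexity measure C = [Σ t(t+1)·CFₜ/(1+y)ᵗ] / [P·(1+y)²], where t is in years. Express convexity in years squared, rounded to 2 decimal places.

With y = 0.056:
  t   CF        PV=CF/(1+0.056)^t    t·PV        t(t+1)·PV
  1         0.25         0.2367         0.2367           0.4735
  2         0.25         0.2242         0.4484           1.3451
  3         0.25         0.2123         0.6369           2.5476
  4         0.25         0.2010         0.8042           4.0208
  5         0.25         0.1904         0.9519           5.7114
  6         0.25         0.1803         1.0817           7.5719
  7       100.25        68.4600       479.2201       3,833.7605
  Σ                     69.7049       483.3798       3,855.4308
P = 69.7049.
Convexity = Σ t(t+1)·PV / [P·(1+y)²] = 3,855.4308 / (69.7049 × 1.115136) = 49.59998.

49.60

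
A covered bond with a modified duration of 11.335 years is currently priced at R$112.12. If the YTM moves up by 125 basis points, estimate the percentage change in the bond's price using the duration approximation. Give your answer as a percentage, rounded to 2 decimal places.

Duration approximation: ΔP/P ≈ -D_mod · Δy = -11.335 × (+0.0125) = -0.1416875.
As a percentage: -14.16875%.

-14.17%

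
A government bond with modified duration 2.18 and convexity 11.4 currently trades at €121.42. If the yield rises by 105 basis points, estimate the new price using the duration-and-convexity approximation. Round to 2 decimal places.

€118.72

Duration effect: -D_mod·Δy = -2.18 × (+0.0105) = -0.022890
Convexity effect: ½·C·(Δy)² = 0.5 × 11.4 × (0.0105)² = +0.000628425
ΔP/P ≈ -0.022890 + 0.000628425 = -0.022261575
New price ≈ 121.42 × (1 - 0.022261575) = 118.7169995635.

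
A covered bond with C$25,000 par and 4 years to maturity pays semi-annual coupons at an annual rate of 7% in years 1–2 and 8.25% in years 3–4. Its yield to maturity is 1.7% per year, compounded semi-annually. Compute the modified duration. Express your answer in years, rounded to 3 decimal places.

Periodic yield y = 0.0085. First find Macaulay duration:
  t   CF        PV=CF/(1+0.0085)^t    t·PV
  1       875.00       867.6252       867.6252
  2       875.00       860.3125     1,720.6251
  3       875.00       853.0615     2,559.1845
  4       875.00       845.8716     3,383.4864
  5     1,031.25       988.5177     4,942.5885
  6     1,031.25       980.1861     5,881.1167
  7     1,031.25       971.9248     6,803.4733
  8    26,031.25    24,326.9579   194,615.6628
  Σ                 30,694.4572   220,773.7624
P = 30,694.4572; Macaulay duration = 220,773.7624 / 30,694.4572 = 7.19263 half-year periods = 3.59631 years.
Modified duration = D_Mac / (1 + y) = 3.59631 / 1.0085 = 3.56600 years.

3.566 years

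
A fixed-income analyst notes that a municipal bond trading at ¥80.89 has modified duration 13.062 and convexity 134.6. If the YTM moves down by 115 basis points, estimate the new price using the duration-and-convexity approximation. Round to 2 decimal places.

Duration effect: -D_mod·Δy = -13.062 × (-0.0115) = +0.150213
Convexity effect: ½·C·(Δy)² = 0.5 × 134.6 × (-0.0115)² = +0.008900425
ΔP/P ≈ +0.150213 + 0.008900425 = +0.159113425
New price ≈ 80.89 × (1 + 0.159113425) = 93.76068494825.

¥93.76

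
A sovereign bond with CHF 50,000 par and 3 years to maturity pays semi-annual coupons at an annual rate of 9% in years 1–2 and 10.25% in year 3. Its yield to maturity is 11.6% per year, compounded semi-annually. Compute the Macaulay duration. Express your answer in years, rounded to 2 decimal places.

Periodic yield y = 0.058. Discount each cash flow and weight by its period:
  t   CF        PV=CF/(1+0.058)^t    t·PV
  1     2,250.00     2,126.6541     2,126.6541
  2     2,250.00     2,010.0700     4,020.1400
  3     2,250.00     1,899.8771     5,699.6314
  4     2,250.00     1,795.7251     7,182.9003
  5     2,562.50     1,933.0164     9,665.0819
  6    52,562.50    37,476.7574   224,860.5442
  Σ                 47,242.1000   253,554.9519
Price P = Σ PV = 47,242.1000.
Macaulay duration = Σ(t·PV) / P = 253,554.9519 / 47,242.1000 = 5.36714 half-year periods.
In years: 5.36714 / 2 = 2.68357 years.

2.68 years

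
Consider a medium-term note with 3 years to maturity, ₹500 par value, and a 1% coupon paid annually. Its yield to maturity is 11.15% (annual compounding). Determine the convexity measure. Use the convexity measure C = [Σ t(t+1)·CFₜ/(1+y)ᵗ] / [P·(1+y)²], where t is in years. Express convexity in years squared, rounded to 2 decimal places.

9.56

With y = 0.1115:
  t   CF        PV=CF/(1+0.1115)^t    t·PV        t(t+1)·PV
  1         5.00         4.4984         4.4984           8.9969
  2         5.00         4.0472         8.0943          24.2830
  3       505.00       367.7587     1,103.2762       4,413.1046
  Σ                    376.3043     1,115.8689       4,446.3845
P = 376.3043.
Convexity = Σ t(t+1)·PV / [P·(1+y)²] = 4,446.3845 / (376.3043 × 1.235432) = 9.56421.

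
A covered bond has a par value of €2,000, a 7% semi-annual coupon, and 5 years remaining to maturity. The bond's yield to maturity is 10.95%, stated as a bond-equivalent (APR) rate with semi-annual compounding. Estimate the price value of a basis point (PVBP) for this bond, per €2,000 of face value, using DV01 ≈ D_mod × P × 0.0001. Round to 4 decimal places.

Periodic yield y = 0.05475.
  t   CF        PV=CF/(1+0.05475)^t    t·PV
  1        70.00        66.3664        66.3664
  2        70.00        62.9215       125.8430
  3        70.00        59.6554       178.9661
  4        70.00        56.5588       226.2351
  5        70.00        53.6229       268.1145
  6        70.00        50.8394       305.0367
  7        70.00        48.2005       337.4033
  8        70.00        45.6985       365.5879
  9        70.00        43.3264       389.9373
  10    2,070.00     1,214.7167    12,147.1671
  Σ                  1,701.9064    14,410.6573
P = 1,701.9064; D_Mac = 8.46736 half-year periods = 4.23368 yrs; D_mod = 4.01392 yrs.
DV01 ≈ 4.01392 × 1,701.9064 × 0.0001 = 0.683131.

€0.6831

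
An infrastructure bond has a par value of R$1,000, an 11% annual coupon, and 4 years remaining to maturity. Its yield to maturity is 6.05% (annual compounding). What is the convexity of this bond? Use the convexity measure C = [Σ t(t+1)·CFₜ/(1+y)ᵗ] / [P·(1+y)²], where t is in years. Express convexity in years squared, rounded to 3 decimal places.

14.766

With y = 0.0605:
  t   CF        PV=CF/(1+0.0605)^t    t·PV        t(t+1)·PV
  1       110.00       103.7247       103.7247         207.4493
  2       110.00        97.8073       195.6146         586.8439
  3       110.00        92.2275       276.6826       1,106.7306
  4     1,110.00       877.5670     3,510.2680      17,551.3401
  Σ                  1,171.3265     4,086.2900      19,452.3639
P = 1,171.3265.
Convexity = Σ t(t+1)·PV / [P·(1+y)²] = 19,452.3639 / (1,171.3265 × 1.124660) = 14.76635.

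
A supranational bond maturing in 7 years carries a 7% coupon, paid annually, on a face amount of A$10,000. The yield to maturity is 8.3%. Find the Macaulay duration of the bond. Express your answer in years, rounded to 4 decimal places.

5.7174 years

Periodic yield y = 0.083. Discount each cash flow and weight by its year:
  t   CF        PV=CF/(1+0.083)^t    t·PV
  1       700.00       646.3527       646.3527
  2       700.00       596.8169     1,193.6338
  3       700.00       551.0775     1,653.2325
  4       700.00       508.8435     2,035.3739
  5       700.00       469.8462     2,349.2312
  6       700.00       433.8377     2,603.0263
  7    10,700.00     6,123.2865    42,863.0056
  Σ                  9,330.0611    53,343.8561
Price P = Σ PV = 9,330.0611.
Macaulay duration = Σ(t·PV) / P = 53,343.8561 / 9,330.0611 = 5.71742 years.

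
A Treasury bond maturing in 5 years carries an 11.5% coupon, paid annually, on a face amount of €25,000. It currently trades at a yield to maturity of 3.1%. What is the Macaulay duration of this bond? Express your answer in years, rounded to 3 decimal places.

4.218 years

Periodic yield y = 0.031. Discount each cash flow and weight by its year:
  t   CF        PV=CF/(1+0.031)^t    t·PV
  1     2,875.00     2,788.5548     2,788.5548
  2     2,875.00     2,704.7088     5,409.4177
  3     2,875.00     2,623.3839     7,870.1518
  4     2,875.00     2,544.5043    10,178.0172
  5    27,875.00    23,928.8347   119,644.1735
  Σ                 34,589.9865   145,890.3149
Price P = Σ PV = 34,589.9865.
Macaulay duration = Σ(t·PV) / P = 145,890.3149 / 34,589.9865 = 4.21770 years.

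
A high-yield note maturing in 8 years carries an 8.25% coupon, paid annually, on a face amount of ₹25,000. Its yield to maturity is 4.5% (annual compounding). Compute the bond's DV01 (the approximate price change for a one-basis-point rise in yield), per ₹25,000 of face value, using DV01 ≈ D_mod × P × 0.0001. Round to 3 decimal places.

₹19.016

Periodic yield y = 0.045.
  t   CF        PV=CF/(1+0.045)^t    t·PV
  1     2,062.50     1,973.6842     1,973.6842
  2     2,062.50     1,888.6930     3,777.3860
  3     2,062.50     1,807.3617     5,422.0852
  4     2,062.50     1,729.5328     6,918.1311
  5     2,062.50     1,655.0553     8,275.2764
  6     2,062.50     1,583.7850     9,502.7098
  7     2,062.50     1,515.5837    10,609.0859
  8    27,062.50    19,029.9475   152,239.5800
  Σ                 31,183.6432   198,717.9386
P = 31,183.6432; D_Mac = 6.37251 yrs; D_mod = 6.09809 yrs.
DV01 ≈ 6.09809 × 31,183.6432 × 0.0001 = 19.016071.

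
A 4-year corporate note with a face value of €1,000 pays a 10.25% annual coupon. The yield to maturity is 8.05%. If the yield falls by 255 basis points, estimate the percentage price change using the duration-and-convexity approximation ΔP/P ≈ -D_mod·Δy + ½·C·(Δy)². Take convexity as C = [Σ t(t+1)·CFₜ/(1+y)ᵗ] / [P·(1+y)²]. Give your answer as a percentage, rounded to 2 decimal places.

With y = 0.0805:
  t   CF        PV=CF/(1+0.0805)^t    t·PV        t(t+1)·PV
  1       102.50        94.8635        94.8635         189.7270
  2       102.50        87.7959       175.5918         526.7755
  3       102.50        81.2549       243.7647         975.0588
  4     1,102.50       808.8715     3,235.4858      16,177.4292
  Σ                  1,072.7858     3,749.7059      17,868.9905
P = 1,072.7858; D_Mac = 3.49530 yrs; D_mod = 3.23489 yrs; C = 14.26716.
Duration effect: -3.23489 × (-0.0255) = +0.082490
Convexity effect: 0.5 × 14.26716 × (-0.0255)² = +0.0046386
ΔP/P ≈ +0.082490 + 0.0046386 = +0.087128 = +8.7128%.

+8.71%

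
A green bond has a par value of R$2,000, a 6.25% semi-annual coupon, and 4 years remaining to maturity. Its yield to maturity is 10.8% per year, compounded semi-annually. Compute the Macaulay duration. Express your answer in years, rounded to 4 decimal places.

3.5614 years

Periodic yield y = 0.054. Discount each cash flow and weight by its period:
  t   CF        PV=CF/(1+0.054)^t    t·PV
  1        62.50        59.2979        59.2979
  2        62.50        56.2599       112.5198
  3        62.50        53.3775       160.1325
  4        62.50        50.6428       202.5711
  5        62.50        48.0482       240.2409
  6        62.50        45.5865       273.5191
  7        62.50        43.2510       302.7567
  8     2,062.50     1,354.1572    10,833.2573
  Σ                  1,710.6209    12,184.2953
Price P = Σ PV = 1,710.6209.
Macaulay duration = Σ(t·PV) / P = 12,184.2953 / 1,710.6209 = 7.12273 half-year periods.
In years: 7.12273 / 2 = 3.56137 years.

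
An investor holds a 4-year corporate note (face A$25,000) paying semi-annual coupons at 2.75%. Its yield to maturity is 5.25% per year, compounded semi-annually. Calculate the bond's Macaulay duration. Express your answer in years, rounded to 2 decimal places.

Periodic yield y = 0.02625. Discount each cash flow and weight by its period:
  t   CF        PV=CF/(1+0.02625)^t    t·PV
  1       343.75       334.9574       334.9574
  2       343.75       326.3896       652.7793
  3       343.75       318.0411       954.1232
  4       343.75       309.9060     1,239.6241
  5       343.75       301.9791     1,509.8954
  6       343.75       294.2549     1,765.5293
  7       343.75       286.7283     2,007.0979
  8    25,343.75    20,598.9705   164,791.7637
  Σ                 22,771.2268   173,255.7703
Price P = Σ PV = 22,771.2268.
Macaulay duration = Σ(t·PV) / P = 173,255.7703 / 22,771.2268 = 7.60854 half-year periods.
In years: 7.60854 / 2 = 3.80427 years.

3.80 years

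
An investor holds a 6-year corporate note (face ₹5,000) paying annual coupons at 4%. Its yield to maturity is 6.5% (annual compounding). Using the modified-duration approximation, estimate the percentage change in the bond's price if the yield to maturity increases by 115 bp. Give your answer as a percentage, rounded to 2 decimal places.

-5.84%

Periodic yield y = 0.065. Modified duration first:
  t   CF        PV=CF/(1+0.065)^t    t·PV
  1       200.00       187.7934       187.7934
  2       200.00       176.3319       352.6637
  3       200.00       165.5698       496.7095
  4       200.00       155.4646       621.8585
  5       200.00       145.9762       729.8808
  6     5,200.00     3,563.7374    21,382.4245
  Σ                  4,394.8733    23,771.3304
P = 4,394.8733; D_Mac = 5.40888 yrs; D_mod = 5.40888/(1+0.065) = 5.07876 yrs.
ΔP/P ≈ -D_mod · Δy = -5.07876 × (+0.0115) = -0.058406 = -5.8406%.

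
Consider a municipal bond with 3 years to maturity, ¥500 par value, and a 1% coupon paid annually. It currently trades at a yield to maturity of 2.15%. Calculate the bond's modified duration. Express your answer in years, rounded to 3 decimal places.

2.907 years

Periodic yield y = 0.0215. First find Macaulay duration:
  t   CF        PV=CF/(1+0.0215)^t    t·PV
  1         5.00         4.8948         4.8948
  2         5.00         4.7917         9.5835
  3       505.00       473.7795     1,421.3385
  Σ                    483.4660     1,435.8167
P = 483.4660; Macaulay duration = 1,435.8167 / 483.4660 = 2.96984 years.
Modified duration = D_Mac / (1 + y) = 2.96984 / 1.0215 = 2.90733 years.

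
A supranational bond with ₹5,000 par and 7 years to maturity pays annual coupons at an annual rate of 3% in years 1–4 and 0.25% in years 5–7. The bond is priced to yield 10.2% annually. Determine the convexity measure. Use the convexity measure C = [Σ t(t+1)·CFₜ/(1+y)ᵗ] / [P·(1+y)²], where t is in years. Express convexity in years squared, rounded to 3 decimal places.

With y = 0.102:
  t   CF        PV=CF/(1+0.102)^t    t·PV        t(t+1)·PV
  1       150.00       136.1162       136.1162         272.2323
  2       150.00       123.5174       247.0348         741.1043
  3       150.00       112.0847       336.2542       1,345.0168
  4       150.00       101.7103       406.8411       2,034.2057
  5        12.50         7.6913        38.4567         230.7402
  6        12.50         6.9794        41.8766         293.1364
  7     5,012.50     2,539.7047    17,777.9330     142,223.4636
  Σ                  3,027.8040    18,984.5126     147,139.8994
P = 3,027.8040.
Convexity = Σ t(t+1)·PV / [P·(1+y)²] = 147,139.8994 / (3,027.8040 × 1.214404) = 40.01654.

40.017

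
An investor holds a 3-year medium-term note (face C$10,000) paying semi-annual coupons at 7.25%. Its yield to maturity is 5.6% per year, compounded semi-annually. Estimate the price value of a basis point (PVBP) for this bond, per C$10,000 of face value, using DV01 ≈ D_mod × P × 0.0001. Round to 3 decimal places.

Periodic yield y = 0.028.
  t   CF        PV=CF/(1+0.028)^t    t·PV
  1       362.50       352.6265       352.6265
  2       362.50       343.0218       686.0437
  3       362.50       333.6788     1,001.0365
  4       362.50       324.5903     1,298.3612
  5       362.50       315.7493     1,578.7466
  6    10,362.50     8,780.2293    52,681.3755
  Σ                 10,449.8960    57,598.1901
P = 10,449.8960; D_Mac = 5.51184 half-year periods = 2.75592 yrs; D_mod = 2.68086 yrs.
DV01 ≈ 2.68086 × 10,449.8960 × 0.0001 = 2.801468.

C$2.801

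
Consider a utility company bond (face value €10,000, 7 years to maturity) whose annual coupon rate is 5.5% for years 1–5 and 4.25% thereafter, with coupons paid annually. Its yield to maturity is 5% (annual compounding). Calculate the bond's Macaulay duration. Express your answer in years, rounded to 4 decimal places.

6.0033 years

Periodic yield y = 0.05. Discount each cash flow and weight by its year:
  t   CF        PV=CF/(1+0.05)^t    t·PV
  1       550.00       523.8095       523.8095
  2       550.00       498.8662       997.7324
  3       550.00       475.1107     1,425.3320
  4       550.00       452.4864     1,809.9454
  5       550.00       430.9394     2,154.6970
  6       425.00       317.1415     1,902.8493
  7    10,425.00     7,408.8529    51,861.9701
  Σ                 10,107.2066    60,676.3357
Price P = Σ PV = 10,107.2066.
Macaulay duration = Σ(t·PV) / P = 60,676.3357 / 10,107.2066 = 6.00327 years.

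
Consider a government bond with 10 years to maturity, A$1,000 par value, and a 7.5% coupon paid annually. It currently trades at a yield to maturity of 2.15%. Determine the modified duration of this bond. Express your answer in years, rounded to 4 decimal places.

7.7179 years

Periodic yield y = 0.0215. First find Macaulay duration:
  t   CF        PV=CF/(1+0.0215)^t    t·PV
  1        75.00        73.4214        73.4214
  2        75.00        71.8761       143.7522
  3        75.00        70.3633       211.0899
  4        75.00        68.8823       275.5293
  5        75.00        67.4325       337.1626
  6        75.00        66.0132       396.0794
  7        75.00        64.6238       452.3668
  8        75.00        63.2637       506.1093
  9        75.00        61.9321       557.3891
  10    1,075.00       869.0100     8,690.0996
  Σ                  1,476.8185    11,642.9996
P = 1,476.8185; Macaulay duration = 11,642.9996 / 1,476.8185 = 7.88384 years.
Modified duration = D_Mac / (1 + y) = 7.88384 / 1.0215 = 7.71790 years.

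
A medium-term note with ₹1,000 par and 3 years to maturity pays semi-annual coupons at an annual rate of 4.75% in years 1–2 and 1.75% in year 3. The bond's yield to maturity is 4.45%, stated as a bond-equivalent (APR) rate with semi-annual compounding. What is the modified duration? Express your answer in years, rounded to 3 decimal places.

Periodic yield y = 0.02225. First find Macaulay duration:
  t   CF        PV=CF/(1+0.02225)^t    t·PV
  1        23.75        23.2331        23.2331
  2        23.75        22.7274        45.4548
  3        23.75        22.2327        66.6981
  4        23.75        21.7488        86.9952
  5         8.75         7.8383        39.1916
  6     1,008.75       883.9767     5,303.8604
  Σ                    981.7570     5,565.4330
P = 981.7570; Macaulay duration = 5,565.4330 / 981.7570 = 5.66885 half-year periods = 2.83442 years.
Modified duration = D_Mac / (1 + y) = 2.83442 / 1.02225 = 2.77273 years.

2.773 years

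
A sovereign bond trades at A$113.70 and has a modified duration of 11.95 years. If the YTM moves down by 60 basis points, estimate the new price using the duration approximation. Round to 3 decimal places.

A$121.852

Duration approximation: ΔP/P ≈ -D_mod · Δy = -11.95 × (-0.006) = +0.071700.
New price ≈ 113.70 × (1 + 0.071700) = 121.85229.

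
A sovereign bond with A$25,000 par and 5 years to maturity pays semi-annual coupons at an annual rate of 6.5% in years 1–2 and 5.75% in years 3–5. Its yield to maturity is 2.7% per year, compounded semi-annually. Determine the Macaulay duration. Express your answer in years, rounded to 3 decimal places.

4.420 years

Periodic yield y = 0.0135. Discount each cash flow and weight by its period:
  t   CF        PV=CF/(1+0.0135)^t    t·PV
  1       812.50       801.6774       801.6774
  2       812.50       790.9989     1,581.9977
  3       812.50       780.4626     2,341.3879
  4       812.50       770.0667     3,080.2669
  5       718.75       672.1390     3,360.6950
  6       718.75       663.1860     3,979.1159
  7       718.75       654.3522     4,580.4656
  8       718.75       645.6361     5,165.0891
  9       718.75       637.0362     5,733.3254
  10   25,718.75    22,491.1844   224,911.8442
  Σ                 28,906.7395   255,535.8651
Price P = Σ PV = 28,906.7395.
Macaulay duration = Σ(t·PV) / P = 255,535.8651 / 28,906.7395 = 8.84001 half-year periods.
In years: 8.84001 / 2 = 4.42000 years.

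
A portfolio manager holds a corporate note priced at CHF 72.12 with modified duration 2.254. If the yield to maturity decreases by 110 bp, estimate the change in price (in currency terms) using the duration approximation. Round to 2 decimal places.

+CHF 1.79

Duration approximation: ΔP/P ≈ -D_mod · Δy = -2.254 × (-0.011) = +0.024794.
ΔP ≈ 72.12 × (+0.024794) = +1.78814328.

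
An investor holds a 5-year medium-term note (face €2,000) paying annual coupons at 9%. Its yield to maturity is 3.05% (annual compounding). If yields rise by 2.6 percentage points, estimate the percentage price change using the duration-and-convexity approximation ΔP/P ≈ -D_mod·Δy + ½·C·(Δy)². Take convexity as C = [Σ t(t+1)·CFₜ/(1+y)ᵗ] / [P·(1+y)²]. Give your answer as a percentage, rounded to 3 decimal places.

-10.148%

With y = 0.0305:
  t   CF        PV=CF/(1+0.0305)^t    t·PV        t(t+1)·PV
  1       180.00       174.6725       174.6725         349.3450
  2       180.00       169.5027       339.0053       1,017.0159
  3       180.00       164.4858       493.4575       1,973.8301
  4       180.00       159.6175       638.4700       3,192.3501
  5     2,180.00     1,875.9295     9,379.6475      56,277.8850
  Σ                  2,544.2080    11,025.2528      62,810.4261
P = 2,544.2080; D_Mac = 4.33347 yrs; D_mod = 4.20521 yrs; C = 23.24787.
Duration effect: -4.20521 × (+0.026) = -0.109336
Convexity effect: 0.5 × 23.24787 × (0.026)² = +0.0078578
ΔP/P ≈ -0.109336 + 0.0078578 = -0.101478 = -10.1478%.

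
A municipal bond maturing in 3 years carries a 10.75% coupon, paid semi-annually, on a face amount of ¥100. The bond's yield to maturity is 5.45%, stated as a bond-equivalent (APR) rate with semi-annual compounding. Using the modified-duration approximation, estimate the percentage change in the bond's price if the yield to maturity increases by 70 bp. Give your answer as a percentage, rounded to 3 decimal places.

Periodic yield y = 0.02725. Modified duration first:
  t   CF        PV=CF/(1+0.02725)^t    t·PV
  1        5.375         5.2324         5.2324
  2        5.375         5.0936        10.1872
  3        5.375         4.9585        14.8755
  4        5.375         4.8270        19.3078
  5        5.375         4.6989        23.4946
  6      105.375        89.6769       538.0615
  Σ                    114.4873       611.1591
P = 114.4873; D_Mac = 5.33822 half-year periods = 2.66911 yrs; D_mod = 2.66911/(1+0.02725) = 2.59831 yrs.
ΔP/P ≈ -D_mod · Δy = -2.59831 × (+0.007) = -0.018188 = -1.8188%.

-1.819%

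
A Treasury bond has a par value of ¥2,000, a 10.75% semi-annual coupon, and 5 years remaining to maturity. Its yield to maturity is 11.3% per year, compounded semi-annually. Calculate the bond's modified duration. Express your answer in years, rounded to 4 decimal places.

Periodic yield y = 0.0565. First find Macaulay duration:
  t   CF        PV=CF/(1+0.0565)^t    t·PV
  1       107.50       101.7511       101.7511
  2       107.50        96.3096       192.6191
  3       107.50        91.1591       273.4773
  4       107.50        86.2840       345.1361
  5       107.50        81.6697       408.3485
  6       107.50        77.3021       463.8128
  7       107.50        73.1681       512.1769
  8       107.50        69.2552       554.0417
  9       107.50        65.5515       589.9639
  10    2,107.50     1,216.3892    12,163.8924
  Σ                  1,958.8397    15,605.2198
P = 1,958.8397; Macaulay duration = 15,605.2198 / 1,958.8397 = 7.96656 half-year periods = 3.98328 years.
Modified duration = D_Mac / (1 + y) = 3.98328 / 1.0565 = 3.77026 years.

3.7703 years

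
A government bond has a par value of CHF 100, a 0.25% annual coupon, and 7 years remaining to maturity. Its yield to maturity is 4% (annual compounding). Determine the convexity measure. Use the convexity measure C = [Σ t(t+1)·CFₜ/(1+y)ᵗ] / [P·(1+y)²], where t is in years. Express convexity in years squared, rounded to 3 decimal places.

With y = 0.04:
  t   CF        PV=CF/(1+0.04)^t    t·PV        t(t+1)·PV
  1         0.25         0.2404         0.2404           0.4808
  2         0.25         0.2311         0.4623           1.3868
  3         0.25         0.2222         0.6667           2.6670
  4         0.25         0.2137         0.8548           4.2740
  5         0.25         0.2055         1.0274           6.1645
  6         0.25         0.1976         1.1855           8.2983
  7       100.25        76.1818       533.2723       4,266.1786
  Σ                     77.4923       537.7094       4,289.4500
P = 77.4923.
Convexity = Σ t(t+1)·PV / [P·(1+y)²] = 4,289.4500 / (77.4923 × 1.081600) = 51.17719.

51.177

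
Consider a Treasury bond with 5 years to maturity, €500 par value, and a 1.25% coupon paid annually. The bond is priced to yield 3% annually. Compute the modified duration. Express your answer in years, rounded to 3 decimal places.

4.730 years

Periodic yield y = 0.03. First find Macaulay duration:
  t   CF        PV=CF/(1+0.03)^t    t·PV
  1         6.25         6.0680         6.0680
  2         6.25         5.8912        11.7824
  3         6.25         5.7196        17.1589
  4         6.25         5.5530        22.2122
  5       506.25       436.6957     2,183.4785
  Σ                    459.9276     2,240.7000
P = 459.9276; Macaulay duration = 2,240.7000 / 459.9276 = 4.87185 years.
Modified duration = D_Mac / (1 + y) = 4.87185 / 1.03 = 4.72996 years.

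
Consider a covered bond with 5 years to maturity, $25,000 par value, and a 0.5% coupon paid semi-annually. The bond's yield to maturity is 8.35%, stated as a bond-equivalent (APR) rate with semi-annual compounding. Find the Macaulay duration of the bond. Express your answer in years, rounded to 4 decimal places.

4.9290 years

Periodic yield y = 0.04175. Discount each cash flow and weight by its period:
  t   CF        PV=CF/(1+0.04175)^t    t·PV
  1        62.50        59.9952        59.9952
  2        62.50        57.5908       115.1816
  3        62.50        55.2827       165.8482
  4        62.50        53.0672       212.2687
  5        62.50        50.9404       254.7021
  6        62.50        48.8989       293.3933
  7        62.50        46.9392       328.5742
  8        62.50        45.0580       360.4640
  9        62.50        43.2522       389.2700
  10   25,062.50    16,649.0439   166,490.4391
  Σ                 17,110.0685   168,670.1364
Price P = Σ PV = 17,110.0685.
Macaulay duration = Σ(t·PV) / P = 168,670.1364 / 17,110.0685 = 9.85795 half-year periods.
In years: 9.85795 / 2 = 4.92897 years.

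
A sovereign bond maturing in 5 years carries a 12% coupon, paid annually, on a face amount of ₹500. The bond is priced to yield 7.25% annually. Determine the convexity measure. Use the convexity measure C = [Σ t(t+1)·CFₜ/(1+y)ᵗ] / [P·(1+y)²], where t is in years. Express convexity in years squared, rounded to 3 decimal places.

With y = 0.0725:
  t   CF        PV=CF/(1+0.0725)^t    t·PV        t(t+1)·PV
  1        60.00        55.9441        55.9441         111.8881
  2        60.00        52.1623       104.3246         312.9737
  3        60.00        48.6362       145.9085         583.6340
  4        60.00        45.3484       181.3936         906.9682
  5       560.00       394.6404     1,973.2019      11,839.2115
  Σ                    596.7313     2,460.7727      13,754.6755
P = 596.7313.
Convexity = Σ t(t+1)·PV / [P·(1+y)²] = 13,754.6755 / (596.7313 × 1.150256) = 20.03904.

20.039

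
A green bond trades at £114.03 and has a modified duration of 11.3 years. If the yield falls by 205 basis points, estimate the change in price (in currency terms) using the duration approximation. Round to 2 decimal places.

+£26.42

Duration approximation: ΔP/P ≈ -D_mod · Δy = -11.3 × (-0.0205) = +0.231650.
ΔP ≈ 114.03 × (+0.231650) = +26.4150495.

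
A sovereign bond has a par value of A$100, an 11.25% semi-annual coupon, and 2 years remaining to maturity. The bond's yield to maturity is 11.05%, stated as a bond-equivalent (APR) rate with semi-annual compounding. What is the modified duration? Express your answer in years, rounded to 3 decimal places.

1.749 years

Periodic yield y = 0.05525. First find Macaulay duration:
  t   CF        PV=CF/(1+0.05525)^t    t·PV
  1        5.625         5.3305         5.3305
  2        5.625         5.0514        10.1028
  3        5.625         4.7869        14.3608
  4      105.625        85.1815       340.7260
  Σ                    100.3503       370.5201
P = 100.3503; Macaulay duration = 370.5201 / 100.3503 = 3.69227 half-year periods = 1.84613 years.
Modified duration = D_Mac / (1 + y) = 1.84613 / 1.05525 = 1.74947 years.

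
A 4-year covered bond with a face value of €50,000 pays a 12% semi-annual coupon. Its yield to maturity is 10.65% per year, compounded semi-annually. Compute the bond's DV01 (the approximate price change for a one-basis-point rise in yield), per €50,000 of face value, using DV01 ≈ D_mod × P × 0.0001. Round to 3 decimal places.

€16.380

Periodic yield y = 0.05325.
  t   CF        PV=CF/(1+0.05325)^t    t·PV
  1     3,000.00     2,848.3266     2,848.3266
  2     3,000.00     2,704.3215     5,408.6430
  3     3,000.00     2,567.5970     7,702.7909
  4     3,000.00     2,437.7849     9,751.1396
  5     3,000.00     2,314.5359    11,572.6793
  6     3,000.00     2,197.5180    13,185.1082
  7     3,000.00     2,086.4164    14,604.9145
  8    53,000.00    34,996.4609   279,971.6870
  Σ                 52,152.9611   345,045.2892
P = 52,152.9611; D_Mac = 6.61602 half-year periods = 3.30801 yrs; D_mod = 3.14077 yrs.
DV01 ≈ 3.14077 × 52,152.9611 × 0.0001 = 16.380028.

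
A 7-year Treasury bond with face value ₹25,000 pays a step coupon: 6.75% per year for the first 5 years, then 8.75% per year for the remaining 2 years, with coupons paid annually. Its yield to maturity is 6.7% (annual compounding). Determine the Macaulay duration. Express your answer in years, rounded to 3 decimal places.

5.823 years

Periodic yield y = 0.067. Discount each cash flow and weight by its year:
  t   CF        PV=CF/(1+0.067)^t    t·PV
  1     1,687.50     1,581.5370     1,581.5370
  2     1,687.50     1,482.2278     2,964.4555
  3     1,687.50     1,389.1544     4,167.4632
  4     1,687.50     1,301.9254     5,207.7016
  5     1,687.50     1,220.1738     6,100.8688
  6     2,187.50     1,482.3868     8,894.3209
  7    27,187.50    17,267.0576   120,869.4034
  Σ                 25,724.4628   149,785.7506
Price P = Σ PV = 25,724.4628.
Macaulay duration = Σ(t·PV) / P = 149,785.7506 / 25,724.4628 = 5.82270 years.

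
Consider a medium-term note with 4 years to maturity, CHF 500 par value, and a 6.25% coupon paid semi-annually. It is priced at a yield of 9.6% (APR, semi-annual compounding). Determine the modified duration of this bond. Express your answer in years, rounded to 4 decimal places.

Periodic yield y = 0.048. First find Macaulay duration:
  t   CF        PV=CF/(1+0.048)^t    t·PV
  1       15.625        14.9094        14.9094
  2       15.625        14.2265        28.4530
  3       15.625        13.5749        40.7247
  4       15.625        12.9531        51.8125
  5       15.625        12.3599        61.7993
  6       15.625        11.7938        70.7626
  7       15.625        11.2536        78.7751
  8      515.625       354.3592     2,834.8735
  Σ                    445.4303     3,182.1101
P = 445.4303; Macaulay duration = 3,182.1101 / 445.4303 = 7.14390 half-year periods = 3.57195 years.
Modified duration = D_Mac / (1 + y) = 3.57195 / 1.048 = 3.40835 years.

3.4084 years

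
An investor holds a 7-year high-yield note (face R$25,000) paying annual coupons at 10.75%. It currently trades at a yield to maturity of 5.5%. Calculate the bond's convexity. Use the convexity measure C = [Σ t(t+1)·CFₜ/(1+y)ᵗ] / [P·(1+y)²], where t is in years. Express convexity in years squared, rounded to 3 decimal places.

With y = 0.055:
  t   CF        PV=CF/(1+0.055)^t    t·PV        t(t+1)·PV
  1     2,687.50     2,547.3934     2,547.3934       5,094.7867
  2     2,687.50     2,414.5909     4,829.1817      14,487.5452
  3     2,687.50     2,288.7117     6,866.1352      27,464.5407
  4     2,687.50     2,169.3950     8,677.5800      43,387.9000
  5     2,687.50     2,056.2986    10,281.4929      61,688.9573
  6     2,687.50     1,949.0982    11,694.5891      81,862.1234
  7    27,687.50    19,033.4066   133,233.8465   1,065,870.7717
  Σ                 32,458.8943   178,130.2187   1,299,856.6249
P = 32,458.8943.
Convexity = Σ t(t+1)·PV / [P·(1+y)²] = 1,299,856.6249 / (32,458.8943 × 1.113025) = 35.97964.

35.980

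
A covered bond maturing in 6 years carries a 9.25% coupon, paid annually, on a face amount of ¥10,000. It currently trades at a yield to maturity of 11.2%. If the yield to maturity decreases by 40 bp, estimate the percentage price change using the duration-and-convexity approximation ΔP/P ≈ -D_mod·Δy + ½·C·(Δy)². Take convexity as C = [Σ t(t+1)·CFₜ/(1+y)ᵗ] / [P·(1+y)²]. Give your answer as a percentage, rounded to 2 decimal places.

+1.75%

With y = 0.112:
  t   CF        PV=CF/(1+0.112)^t    t·PV        t(t+1)·PV
  1       925.00       831.8345       831.8345       1,663.6691
  2       925.00       748.0526     1,496.1053       4,488.3158
  3       925.00       672.7092     2,018.1276       8,072.5105
  4       925.00       604.9543     2,419.8173      12,099.0864
  5       925.00       544.0237     2,720.1184      16,320.7101
  6    10,925.00     5,778.2020    34,669.2122     242,684.4851
  Σ                  9,179.7764    44,155.2152     285,328.7770
P = 9,179.7764; D_Mac = 4.81005 yrs; D_mod = 4.32559 yrs; C = 25.13645.
Duration effect: -4.32559 × (-0.004) = +0.017302
Convexity effect: 0.5 × 25.13645 × (-0.004)² = +0.0002011
ΔP/P ≈ +0.017302 + 0.0002011 = +0.017503 = +1.7503%.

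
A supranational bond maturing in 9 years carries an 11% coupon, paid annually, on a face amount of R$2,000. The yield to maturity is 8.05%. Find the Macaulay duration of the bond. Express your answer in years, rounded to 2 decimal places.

6.39 years

Periodic yield y = 0.0805. Discount each cash flow and weight by its year:
  t   CF        PV=CF/(1+0.0805)^t    t·PV
  1       220.00       203.6094       203.6094
  2       220.00       188.4400       376.8800
  3       220.00       174.4008       523.2023
  4       220.00       161.4075       645.6298
  5       220.00       149.3822       746.9110
  6       220.00       138.2528       829.5170
  7       220.00       127.9526       895.6685
  8       220.00       118.4199       947.3588
  9     2,220.00     1,105.9361     9,953.4249
  Σ                  2,367.8013    15,122.2018
Price P = Σ PV = 2,367.8013.
Macaulay duration = Σ(t·PV) / P = 15,122.2018 / 2,367.8013 = 6.38660 years.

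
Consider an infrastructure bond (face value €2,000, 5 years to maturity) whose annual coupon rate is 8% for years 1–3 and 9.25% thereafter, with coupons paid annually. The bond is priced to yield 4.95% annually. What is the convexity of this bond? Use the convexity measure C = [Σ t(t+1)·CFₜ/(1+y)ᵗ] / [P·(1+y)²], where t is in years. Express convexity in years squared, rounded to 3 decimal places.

With y = 0.0495:
  t   CF        PV=CF/(1+0.0495)^t    t·PV        t(t+1)·PV
  1       160.00       152.4535       152.4535         304.9071
  2       160.00       145.2630       290.5261         871.5782
  3       160.00       138.4117       415.2350       1,660.9398
  4       185.00       152.4902       609.9608       3,049.8042
  5     2,185.00     1,716.0867     8,580.4335      51,482.6011
  Σ                  2,304.7051    10,048.6089      57,369.8304
P = 2,304.7051.
Convexity = Σ t(t+1)·PV / [P·(1+y)²] = 57,369.8304 / (2,304.7051 × 1.101450) = 22.59973.

22.600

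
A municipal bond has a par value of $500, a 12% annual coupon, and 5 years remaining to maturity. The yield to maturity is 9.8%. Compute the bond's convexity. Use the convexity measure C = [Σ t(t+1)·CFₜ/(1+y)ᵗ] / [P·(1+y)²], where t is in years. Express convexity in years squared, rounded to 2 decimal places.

18.83

With y = 0.098:
  t   CF        PV=CF/(1+0.098)^t    t·PV        t(t+1)·PV
  1        60.00        54.6448        54.6448         109.2896
  2        60.00        49.7676        99.5352         298.6055
  3        60.00        45.3257       135.9770         543.9080
  4        60.00        41.2802       165.1208         825.6042
  5       560.00       350.8943     1,754.4716      10,526.8293
  Σ                    541.9126     2,209.7494      12,304.2367
P = 541.9126.
Convexity = Σ t(t+1)·PV / [P·(1+y)²] = 12,304.2367 / (541.9126 × 1.205604) = 18.83305.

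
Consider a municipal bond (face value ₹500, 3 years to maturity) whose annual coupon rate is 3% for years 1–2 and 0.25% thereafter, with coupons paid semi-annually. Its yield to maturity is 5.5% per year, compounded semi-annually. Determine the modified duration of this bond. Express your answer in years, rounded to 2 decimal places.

2.81 years

Periodic yield y = 0.0275. First find Macaulay duration:
  t   CF        PV=CF/(1+0.0275)^t    t·PV
  1        7.500         7.2993         7.2993
  2        7.500         7.1039        14.2078
  3        7.500         6.9138        20.7414
  4        7.500         6.7287        26.9150
  5        0.625         0.5457         2.7286
  6      500.625       425.4236     2,552.5414
  Σ                    454.0150     2,624.4335
P = 454.0150; Macaulay duration = 2,624.4335 / 454.0150 = 5.78050 half-year periods = 2.89025 years.
Modified duration = D_Mac / (1 + y) = 2.89025 / 1.0275 = 2.81290 years.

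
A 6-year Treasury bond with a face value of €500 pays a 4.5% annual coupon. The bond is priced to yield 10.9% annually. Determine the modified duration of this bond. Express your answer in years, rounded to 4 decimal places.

Periodic yield y = 0.109. First find Macaulay duration:
  t   CF        PV=CF/(1+0.109)^t    t·PV
  1        22.50        20.2885        20.2885
  2        22.50        18.2945        36.5889
  3        22.50        16.4964        49.4891
  4        22.50        14.8750        59.4999
  5        22.50        13.4130        67.0648
  6       522.50       280.8646     1,685.1877
  Σ                    364.2319     1,918.1189
P = 364.2319; Macaulay duration = 1,918.1189 / 364.2319 = 5.26620 years.
Modified duration = D_Mac / (1 + y) = 5.26620 / 1.109 = 4.74860 years.

4.7486 years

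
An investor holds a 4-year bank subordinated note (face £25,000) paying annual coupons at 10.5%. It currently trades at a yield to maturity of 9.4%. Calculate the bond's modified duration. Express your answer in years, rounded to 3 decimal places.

3.176 years

Periodic yield y = 0.094. First find Macaulay duration:
  t   CF        PV=CF/(1+0.094)^t    t·PV
  1     2,625.00     2,399.4516     2,399.4516
  2     2,625.00     2,193.2830     4,386.5659
  3     2,625.00     2,004.8290     6,014.4871
  4    27,625.00    19,285.5931    77,142.3723
  Σ                 25,883.1566    89,942.8768
P = 25,883.1566; Macaulay duration = 89,942.8768 / 25,883.1566 = 3.47496 years.
Modified duration = D_Mac / (1 + y) = 3.47496 / 1.094 = 3.17638 years.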